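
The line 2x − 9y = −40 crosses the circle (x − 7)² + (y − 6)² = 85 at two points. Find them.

Express y = (40 + 2x)/9 and substitute into the circle:
85x² − 1190x − 2720 = 0  ⟹  x² − 14x − 32 = 0
x = 16 or x = −2, giving (16, 8) and (−2, 4).

(−2, 4) and (16, 8)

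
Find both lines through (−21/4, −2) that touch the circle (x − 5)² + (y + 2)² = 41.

A line y − (−2) = m(x − (−21/4)) is tangent when its distance from (5, −2) is √41:
(41/4m − (0))² = 41(m² + 1)
25m² − 16 = 0, so m = 4/5 or m = −4/5.
Through (−21/4, −2) these give 4x − 5y = −11 and 4x + 5y = −31.

4x − 5y = −11 and 4x + 5y = −31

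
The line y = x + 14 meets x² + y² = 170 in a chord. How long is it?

The distance from (0, 0) to the line is 14/√2, and r² = 170.
Half the chord is √(r² − d²) = √(72), so the full chord is 12√2.

12√2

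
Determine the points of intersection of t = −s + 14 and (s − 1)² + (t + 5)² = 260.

Express t = −s + 14 and substitute into the circle:
2s² − 40s + 102 = 0  ⟹  s² − 20s + 51 = 0
s = 17 or s = 3, giving (17, −3) and (3, 11).

(3, 11) and (17, −3)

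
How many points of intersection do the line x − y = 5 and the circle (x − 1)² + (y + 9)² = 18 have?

Substituting the line into the circle gives 2x² + 6x − 1 = 0.
Discriminant = (6)² − 4·2·(−1) = 44 > 0.
Two real roots: the line is a secant.

2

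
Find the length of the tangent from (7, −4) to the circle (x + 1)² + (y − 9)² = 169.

With centre O = (−1, 9), |OP|² = 233 and r² = 169.
By the tangent–radius right angle, tangent length = √(|PO|² − r²) = √64 = 8.

8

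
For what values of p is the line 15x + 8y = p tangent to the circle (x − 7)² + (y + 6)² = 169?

p = −164 or p = 278

For a tangent, require d(centre, line) = r = 13.
|15·7 + 8·(−6) − p| / √289 = 13
|p − (57)| = 13·17, so p = 278 or p = −164.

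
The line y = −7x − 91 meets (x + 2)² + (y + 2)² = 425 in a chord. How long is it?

Centre (−2, −2), r² = 425. Perpendicular distance d from centre to line = |75| / √50 = 75/√50.
Chord = 2√(r² − d²) = 2·√(625/2) = 25√2.

25√2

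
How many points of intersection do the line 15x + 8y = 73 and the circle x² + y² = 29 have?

2

Substituting the line into the circle gives 289x² − 2190x + 3473 = 0.
Discriminant = (−2190)² − 4·289·(3473) = 781312 > 0.
Two real roots: the line is a secant.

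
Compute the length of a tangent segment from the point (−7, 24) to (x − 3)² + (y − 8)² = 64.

2√73

The centre is (3, 8) and r = 8. The square of the distance from P to the centre is 100 + 256 = 356.
The tangent meets the radius at right angles, so tangent² = |PO|² − r² = 356 − 64 = 292.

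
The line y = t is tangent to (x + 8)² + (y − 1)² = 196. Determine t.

t = −13 or t = 15

Tangency holds when the distance from the centre (−8, 1) to the line equals the radius 14:
|0·(−8) + 1·1 − t| / √1 = 14
|t − (1)| = 14, so t = 15 or t = −13.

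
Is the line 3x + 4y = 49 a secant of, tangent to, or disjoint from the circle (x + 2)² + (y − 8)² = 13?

disjoint

Substituting the line into the circle gives 25x² − 38x + 145 = 0.
Discriminant = (−38)² − 4·25·(145) = −13056 < 0.
No real roots: the line does not meet the circle.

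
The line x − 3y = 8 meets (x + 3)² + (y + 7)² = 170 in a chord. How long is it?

8√10

Substitute y = (−8 + x)/3:
10x² + 80x − 1280 = 0  ⟹  x² + 8x − 128 = 0
x = 8 or x = −16, giving (8, 0) and (−16, −8).
Chord length = distance between (8, 0) and (−16, −8) = √640 = 8√10.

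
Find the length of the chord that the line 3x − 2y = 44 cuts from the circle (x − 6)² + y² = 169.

From the line, y = (−44 + 3x)/2. Substituting:
13x² − 312x + 1404 = 0  ⟹  x² − 24x + 108 = 0
x = 18 or x = 6, giving (18, 5) and (6, −13).
|(18, 5) − (6, −13)| = √((12)² + (18)²) = 6√13.

6√13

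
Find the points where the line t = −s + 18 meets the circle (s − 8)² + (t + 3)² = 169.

(8, 10) and (21, −3)

Express t = −s + 18 and substitute into the circle:
2s² − 58s + 336 = 0  ⟹  s² − 29s + 168 = 0
s = 21 or s = 8, giving (21, −3) and (8, 10).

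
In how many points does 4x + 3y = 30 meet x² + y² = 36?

1

Substituting the line into the circle gives 25x² − 240x + 576 = 0.
Δ = 57600 − 57600 = 0.
A repeated root: the line is tangent.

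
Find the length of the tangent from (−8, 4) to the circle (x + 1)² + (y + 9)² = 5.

√213

Centre (−1, −9), r² = 5. |PO|² = (−7)² + (13)² = 218.
The tangent meets the radius at right angles, so tangent² = |PO|² − r² = 218 − 5 = 213.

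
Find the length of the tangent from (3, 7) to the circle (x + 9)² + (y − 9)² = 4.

12

With centre O = (−9, 9), |OP|² = 148 and r² = 4.
The tangent meets the radius at right angles, so tangent² = |PO|² − r² = 148 − 4 = 144.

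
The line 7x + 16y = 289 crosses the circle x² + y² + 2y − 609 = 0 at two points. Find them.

(−9, 22) and (23, 8)

Express y = (289 − 7x)/16 and substitute into the circle:
305x² − 4270x − 63135 = 0  ⟹  x² − 14x − 207 = 0
x = 23 or x = −9, giving (23, 8) and (−9, 22).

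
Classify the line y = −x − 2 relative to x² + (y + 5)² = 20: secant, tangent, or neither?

secant

Centre (0, −5), r² = 20. Distance² from centre to line = (−3)²/2 = 9/2.
Since d² < r², the line cuts the circle twice.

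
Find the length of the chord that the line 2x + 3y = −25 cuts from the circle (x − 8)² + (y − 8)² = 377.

4√13

Centre (8, 8), r² = 377. Perpendicular distance d from centre to line = |65| / √13 = 65/√13.
Chord = 2√(r² − d²) = 2·√(52) = 4√13.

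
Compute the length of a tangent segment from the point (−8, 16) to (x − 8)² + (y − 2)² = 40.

With centre O = (8, 2), |OP|² = 452 and r² = 40.
By the tangent–radius right angle, tangent length = √(|PO|² − r²) = √412 = 2√103.

2√103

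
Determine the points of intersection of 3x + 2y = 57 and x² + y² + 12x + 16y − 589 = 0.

(11, 12) and (19, 0)

From the line, y = (57 − 3x)/2. Substituting:
13x² − 390x + 2717 = 0  ⟹  x² − 30x + 209 = 0
x = 19 or x = 11, giving (19, 0) and (11, 12).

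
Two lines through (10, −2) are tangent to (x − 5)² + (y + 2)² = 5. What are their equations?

Let a tangent through (10, −2) have slope m. Its distance from (5, −2) must equal √5:
[m·(−5) − (0)]² = 5(m² + 1)
4m² − 1 = 0, so m = −1/2 or m = 1/2.
With m = −1/2: x + 2y = 6. With m = 1/2: x − 2y = 14.

x + 2y = 6 and x − 2y = 14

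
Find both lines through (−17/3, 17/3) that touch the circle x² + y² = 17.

Write the tangent as mx − y + (17/3 − m·(−17/3)) = 0 and set its distance from the centre to √17:
(17/3m − (−17/3))² = 17(m² + 1)
4m² + 17m + 4 = 0, so m = −1/4 or m = −4.
Through (−17/3, 17/3) these give x + 4y = 17 and 4x + y = −17.

x + 4y = 17 and 4x + y = −17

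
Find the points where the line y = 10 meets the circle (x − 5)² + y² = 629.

(−18, 10) and (28, 10)

From the line, y = 10. Substituting:
x² − 10x − 504 = 0
x = 28 or x = −18, giving (28, 10) and (−18, 10).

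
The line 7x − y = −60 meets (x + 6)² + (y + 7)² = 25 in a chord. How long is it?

5√2

From the line, y = 7x + 60. Substituting:
50x² + 950x + 4500 = 0  ⟹  x² + 19x + 90 = 0
x = −9 or x = −10, giving (−9, −3) and (−10, −10).
Chord length = distance between (−9, −3) and (−10, −10) = √50 = 5√2.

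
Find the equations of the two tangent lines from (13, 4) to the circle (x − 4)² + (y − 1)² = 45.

x + 2y = 21 and 2x − y = 22

Write the tangent as mx − y + (4 − m·(13)) = 0 and set its distance from the centre to 3√5:
[m·(−9) − (−3)]² = 45(m² + 1)
2m² − 3m − 2 = 0, so m = −1/2 or m = 2.
Through (13, 4) these give x + 2y = 21 and 2x − y = 22.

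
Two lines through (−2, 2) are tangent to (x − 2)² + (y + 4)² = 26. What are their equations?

A line y − (2) = m(x − (−2)) is tangent when its distance from (2, −4) is √26:
[m·(4) − (−6)]² = 26(m² + 1)
5m² − 24m − 5 = 0, so m = 5 or m = −1/5.
With m = 5: 5x − y = −12. With m = −1/5: x + 5y = 8.

5x − y = −12 and x + 5y = 8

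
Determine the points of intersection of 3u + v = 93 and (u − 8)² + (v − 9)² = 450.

Substitute v = −3u + 93:
10u² − 520u + 6670 = 0  ⟹  u² − 52u + 667 = 0
u = 29 or u = 23, giving (29, 6) and (23, 24).

(23, 24) and (29, 6)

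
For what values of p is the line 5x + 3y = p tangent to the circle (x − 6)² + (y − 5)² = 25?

p = 45 ± 5√34

The line touches the circle iff its distance from (6, 5) is 5:
|5·6 + 3·5 − p| / √34 = 5
|p − (45)| = 5√34.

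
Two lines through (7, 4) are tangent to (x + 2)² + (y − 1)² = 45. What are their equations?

Write the tangent as mx − y + (4 − m·(7)) = 0 and set its distance from the centre to 3√5:
(−9m − (−3))² = 45(m² + 1)
2m² − 3m − 2 = 0, so m = −1/2 or m = 2.
Through (7, 4) these give x + 2y = 15 and 2x − y = 10.

x + 2y = 15 and 2x − y = 10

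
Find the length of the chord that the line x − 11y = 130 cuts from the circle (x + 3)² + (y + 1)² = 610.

The distance from (−3, −1) to the line is 122/√122, and r² = 610.
Half the chord is √(r² − d²) = √(488), so the full chord is 4√122.

4√122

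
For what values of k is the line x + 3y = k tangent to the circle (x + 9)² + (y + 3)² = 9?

k = −18 ± 3√10

Tangency holds when the distance from the centre (−9, −3) to the line equals the radius 3:
|1·(−9) + 3·(−3) − k| / √10 = 3
|k − (−18)| = 3√10.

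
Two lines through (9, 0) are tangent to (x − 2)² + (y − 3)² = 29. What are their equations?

Write the tangent as mx − y + (0 − m·(9)) = 0 and set its distance from the centre to √29:
[m·(−7) − (3)]² = 29(m² + 1)
10m² + 21m − 10 = 0, so m = −5/2 or m = 2/5.
With m = −5/2: 5x + 2y = 45. With m = 2/5: 2x − 5y = 18.

5x + 2y = 45 and 2x − 5y = 18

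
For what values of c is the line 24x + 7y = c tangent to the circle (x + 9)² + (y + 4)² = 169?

For a tangent, require d(centre, line) = r = 13.
|24·(−9) + 7·(−4) − c| / √625 = 13
|c − (−244)| = 13·25, so c = 81 or c = −569.

c = −569 or c = 81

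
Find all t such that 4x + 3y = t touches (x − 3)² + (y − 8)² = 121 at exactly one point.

The line touches the circle iff its distance from (3, 8) is 11:
|4·3 + 3·8 − t| / √25 = 11
|t − (36)| = 11·5, so t = 91 or t = −19.

t = −19 or t = 91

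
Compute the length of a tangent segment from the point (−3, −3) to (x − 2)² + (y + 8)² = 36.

√14

With centre O = (2, −8), |OP|² = 50 and r² = 36.
Power of the point: PT² = |PO|² − r² = 14, so PT = √14.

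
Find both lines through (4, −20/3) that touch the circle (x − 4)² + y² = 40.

Let a tangent through (4, −20/3) have slope m. Its distance from (4, 0) must equal 2√10:
(0m − (20/3))² = 40(m² + 1)
9m² − 1 = 0, so m = −1/3 or m = 1/3.
Through (4, −20/3) these give x + 3y = −16 and x − 3y = 24.

x + 3y = −16 and x − 3y = 24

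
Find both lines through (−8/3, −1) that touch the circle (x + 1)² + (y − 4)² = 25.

y = −1 and 3x + 4y = −12

Write the tangent as mx − y + (−1 − m·(−8/3)) = 0 and set its distance from the centre to 5:
(5/3m − (5))² = 25(m² + 1)
4m² + 3m = 0, so m = 0 or m = −3/4.
Through (−8/3, −1) these give y = −1 and 3x + 4y = −12.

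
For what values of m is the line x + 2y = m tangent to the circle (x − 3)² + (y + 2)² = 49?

m = −1 ± 7√5

The line touches the circle iff its distance from (3, −2) is 7:
|1·3 + 2·(−2) − m| / √5 = 7
|m − (−1)| = 7√5.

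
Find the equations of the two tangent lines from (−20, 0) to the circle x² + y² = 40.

x − 3y = −20 and x + 3y = −20

A line y − (0) = m(x − (−20)) is tangent when its distance from (0, 0) is 2√10:
(20m − (0))² = 40(m² + 1)
9m² − 1 = 0, so m = 1/3 or m = −1/3.
With m = 1/3: x − 3y = −20. With m = −1/3: x + 3y = −20.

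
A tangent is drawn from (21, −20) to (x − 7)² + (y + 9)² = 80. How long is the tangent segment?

Centre (7, −9), r² = 80. |PO|² = (14)² + (−11)² = 317.
Power of the point: PT² = |PO|² − r² = 237, so PT = √237.

√237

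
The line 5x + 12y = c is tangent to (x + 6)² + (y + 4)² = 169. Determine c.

The line touches the circle iff its distance from (−6, −4) is 13:
|5·(−6) + 12·(−4) − c| / √169 = 13
|c − (−78)| = 13·13, so c = 91 or c = −247.

c = −247 or c = 91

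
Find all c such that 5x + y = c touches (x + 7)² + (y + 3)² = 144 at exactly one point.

c = −38 ± 12√26

For a tangent, require d(centre, line) = r = 12.
|5·(−7) + 1·(−3) − c| / √26 = 12
|c − (−38)| = 12√26.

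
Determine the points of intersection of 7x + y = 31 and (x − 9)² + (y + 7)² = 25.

(5, −4) and (6, −11)

From the line, y = −7x + 31. Substituting:
50x² − 550x + 1500 = 0  ⟹  x² − 11x + 30 = 0
x = 6 or x = 5, giving (6, −11) and (5, −4).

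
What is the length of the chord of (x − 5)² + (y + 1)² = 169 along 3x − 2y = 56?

4√13

Centre (5, −1), r² = 169. Perpendicular distance d from centre to line = |−39| / √13 = 39/√13.
Half the chord is √(r² − d²) = √(52), so the full chord is 4√13.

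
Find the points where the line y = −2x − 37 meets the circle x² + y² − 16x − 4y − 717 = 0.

Substitute y = −2x − 37:
5x² + 140x + 800 = 0  ⟹  x² + 28x + 160 = 0
x = −8 or x = −20, giving (−8, −21) and (−20, 3).

(−20, 3) and (−8, −21)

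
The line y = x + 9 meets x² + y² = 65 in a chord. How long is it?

7√2

Substitute y = x + 9:
2x² + 18x + 16 = 0  ⟹  x² + 9x + 8 = 0
x = −1 or x = −8, giving (−1, 8) and (−8, 1).
|(−1, 8) − (−8, 1)| = √((7)² + (7)²) = 7√2.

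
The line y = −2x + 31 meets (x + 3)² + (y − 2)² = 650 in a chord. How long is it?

The distance from (−3, 2) to the line is 35/√5, and r² = 650.
Half the chord is √(r² − d²) = √(405), so the full chord is 18√5.

18√5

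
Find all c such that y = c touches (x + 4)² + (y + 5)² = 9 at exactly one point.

The line touches the circle iff its distance from (−4, −5) is 3:
|0·(−4) + 1·(−5) − c| / √1 = 3
|c − (−5)| = 3, so c = −2 or c = −8.

c = −8 or c = −2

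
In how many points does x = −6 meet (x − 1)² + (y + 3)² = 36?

Substituting the line into the circle gives y² + 6y + 22 = 0.
Δ = 36 − 88 = −52.
No real roots: the line does not meet the circle.

0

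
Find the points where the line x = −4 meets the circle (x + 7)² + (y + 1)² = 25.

The line gives x = −4. Substituting into the circle:
y² + 2y − 15 = 0
y = 3 or y = −5, giving (−4, 3) and (−4, −5).

(−4, −5) and (−4, 3)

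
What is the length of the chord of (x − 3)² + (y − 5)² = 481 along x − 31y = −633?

The distance from (3, 5) to the line is 481/√962, and r² = 481.
Half the chord is √(r² − d²) = √(481/2), so the full chord is √962.

√962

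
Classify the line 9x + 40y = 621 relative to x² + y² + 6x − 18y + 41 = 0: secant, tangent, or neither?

neither

d² = (9·(−3) + 40·9 − (621))²/1681 = 82944/1681; r² = 49.
Since d² > r², the line lies outside the circle.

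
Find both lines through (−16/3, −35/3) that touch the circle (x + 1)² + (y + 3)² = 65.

x − 8y = 88 and 7x + 4y = −84

Write the tangent as mx − y + (−35/3 − m·(−16/3)) = 0 and set its distance from the centre to √65:
(13/3m − (26/3))² = 65(m² + 1)
32m² + 52m − 7 = 0, so m = 1/8 or m = −7/4.
With m = 1/8: x − 8y = 88. With m = −7/4: 7x + 4y = −84.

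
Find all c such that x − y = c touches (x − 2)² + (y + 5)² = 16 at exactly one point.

c = 7 ± 4√2

For a tangent, require d(centre, line) = r = 4.
|1·2 − 1·(−5) − c| / √2 = 4
|c − (7)| = 4√2.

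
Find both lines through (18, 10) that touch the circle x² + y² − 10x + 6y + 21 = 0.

2x − 3y = 6 and 3x − 2y = 34

Let a tangent through (18, 10) have slope m. Its distance from (5, −3) must equal √13:
(−13m − (−13))² = 13(m² + 1)
6m² − 13m + 6 = 0, so m = 2/3 or m = 3/2.
Through (18, 10) these give 2x − 3y = 6 and 3x − 2y = 34.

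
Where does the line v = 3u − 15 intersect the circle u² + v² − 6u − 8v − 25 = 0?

(4, −3) and (8, 9)

Substitute v = 3u − 15:
10u² − 120u + 320 = 0  ⟹  u² − 12u + 32 = 0
u = 8 or u = 4, giving (8, 9) and (4, −3).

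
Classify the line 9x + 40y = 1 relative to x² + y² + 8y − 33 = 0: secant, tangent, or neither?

d² = (9·0 + 40·(−4) − (1))²/1681 = 25921/1681; r² = 49.
Since d² < r², the line cuts the circle twice.

secant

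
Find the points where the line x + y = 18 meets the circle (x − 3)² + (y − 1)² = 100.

(9, 9) and (11, 7)

Substitute y = −x + 18:
2x² − 40x + 198 = 0  ⟹  x² − 20x + 99 = 0
x = 11 or x = 9, giving (11, 7) and (9, 9).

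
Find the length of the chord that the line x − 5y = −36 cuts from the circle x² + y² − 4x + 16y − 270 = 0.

4√26

Substitute y = (36 + x)/5:
26x² + 52x − 2574 = 0  ⟹  x² + 2x − 99 = 0
x = 9 or x = −11, giving (9, 9) and (−11, 5).
Chord length = distance between (9, 9) and (−11, 5) = √416 = 4√26.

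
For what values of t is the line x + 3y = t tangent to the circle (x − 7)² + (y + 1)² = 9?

For a tangent, require d(centre, line) = r = 3.
|1·7 + 3·(−1) − t| / √10 = 3
|t − (4)| = 3√10.

t = 4 ± 3√10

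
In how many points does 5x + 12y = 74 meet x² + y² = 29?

0

d² = (5·0 + 12·0 − (74))²/169 = 5476/169; r² = 29.
Since d² > r², the line lies outside the circle.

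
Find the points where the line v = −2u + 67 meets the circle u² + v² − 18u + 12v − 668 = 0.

From the line, v = −2u + 67. Substituting:
5u² − 310u + 4625 = 0  ⟹  u² − 62u + 925 = 0
u = 37 or u = 25, giving (37, −7) and (25, 17).

(25, 17) and (37, −7)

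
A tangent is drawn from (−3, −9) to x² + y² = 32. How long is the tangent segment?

√58

Centre (0, 0), r² = 32. |PO|² = (−3)² + (−9)² = 90.
The tangent meets the radius at right angles, so tangent² = |PO|² − r² = 90 − 32 = 58.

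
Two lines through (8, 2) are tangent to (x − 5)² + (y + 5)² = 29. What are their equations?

2x − 5y = 6 and 5x + 2y = 44

A line y − (2) = m(x − (8)) is tangent when its distance from (5, −5) is √29:
[m·(−3) − (−7)]² = 29(m² + 1)
10m² + 21m − 10 = 0, so m = 2/5 or m = −5/2.
Through (8, 2) these give 2x − 5y = 6 and 5x + 2y = 44.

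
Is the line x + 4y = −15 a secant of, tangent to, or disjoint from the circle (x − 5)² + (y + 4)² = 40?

Centre (5, −4), r² = 40. Distance² from centre to line = (4)²/17 = 16/17.
Since d² < r², the line cuts the circle twice.

secant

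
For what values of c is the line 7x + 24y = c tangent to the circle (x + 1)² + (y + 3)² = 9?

For a tangent, require d(centre, line) = r = 3.
|7·(−1) + 24·(−3) − c| / √625 = 3
|c − (−79)| = 3·25, so c = −4 or c = −154.

c = −154 or c = −4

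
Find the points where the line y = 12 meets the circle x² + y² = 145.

Substitute y = 12:
x² − 1 = 0
x = 1 or x = −1, giving (1, 12) and (−1, 12).

(−1, 12) and (1, 12)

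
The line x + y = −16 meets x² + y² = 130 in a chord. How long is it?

The distance from (0, 0) to the line is 16/√2, and r² = 130.
Chord = 2√(r² − d²) = 2·√(2) = 2√2.

2√2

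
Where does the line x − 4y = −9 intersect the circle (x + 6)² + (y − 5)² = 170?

Express y = (9 + x)/4 and substitute into the circle:
17x² + 170x − 2023 = 0  ⟹  x² + 10x − 119 = 0
x = 7 or x = −17, giving (7, 4) and (−17, −2).

(−17, −2) and (7, 4)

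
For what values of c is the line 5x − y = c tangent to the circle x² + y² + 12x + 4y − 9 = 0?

c = −28 ± 7√26

For a tangent, require d(centre, line) = r = 7.
|5·(−6) − 1·(−2) − c| / √26 = 7
|c − (−28)| = 7√26.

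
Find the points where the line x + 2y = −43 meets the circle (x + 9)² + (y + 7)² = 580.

Express y = (−43 − x)/2 and substitute into the circle:
5x² + 130x − 1155 = 0  ⟹  x² + 26x − 231 = 0
x = 7 or x = −33, giving (7, −25) and (−33, −5).

(−33, −5) and (7, −25)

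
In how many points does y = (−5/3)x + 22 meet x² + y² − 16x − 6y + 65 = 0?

Centre (8, 3), r² = 8. Distance² from centre to line = (−17)²/34 = 17/2.
Since d² > r², the line lies outside the circle.

0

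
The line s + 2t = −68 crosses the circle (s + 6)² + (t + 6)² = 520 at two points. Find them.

Express t = (−68 − s)/2 and substitute into the circle:
5s² + 160s + 1200 = 0  ⟹  s² + 32s + 240 = 0
s = −12 or s = −20, giving (−12, −28) and (−20, −24).

(−20, −24) and (−12, −28)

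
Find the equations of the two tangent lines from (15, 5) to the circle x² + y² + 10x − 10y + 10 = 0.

x + 3y = 30 and x − 3y = 0

Write the tangent as mx − y + (5 − m·(15)) = 0 and set its distance from the centre to 2√10:
[m·(−20) − (0)]² = 40(m² + 1)
9m² − 1 = 0, so m = −1/3 or m = 1/3.
Through (15, 5) these give x + 3y = 30 and x − 3y = 0.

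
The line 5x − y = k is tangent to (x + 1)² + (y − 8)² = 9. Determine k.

k = −13 ± 3√26

The line touches the circle iff its distance from (−1, 8) is 3:
|5·(−1) − 1·8 − k| / √26 = 3
|k − (−13)| = 3√26.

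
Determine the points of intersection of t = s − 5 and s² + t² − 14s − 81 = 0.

(−2, −7) and (14, 9)

Substitute t = s − 5:
2s² − 24s − 56 = 0  ⟹  s² − 12s − 28 = 0
s = 14 or s = −2, giving (14, 9) and (−2, −7).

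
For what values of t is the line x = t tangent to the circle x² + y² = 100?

t = −10 or t = 10

Tangency holds when the distance from the centre (0, 0) to the line equals the radius 10:
|1·0 + 0·0 − t| / √1 = 10
|t| = 10, so t = 10 or t = −10.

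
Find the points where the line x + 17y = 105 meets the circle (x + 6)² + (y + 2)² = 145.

From the line, y = (105 − x)/17. Substituting:
290x² + 3190x − 12180 = 0  ⟹  x² + 11x − 42 = 0
x = 3 or x = −14, giving (3, 6) and (−14, 7).

(−14, 7) and (3, 6)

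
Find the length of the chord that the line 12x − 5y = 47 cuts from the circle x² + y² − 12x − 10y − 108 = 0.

The distance from (6, 5) to the line is 0/√169, and r² = 169.
Chord = 2√(r² − d²) = 2·√(169) = 26.

26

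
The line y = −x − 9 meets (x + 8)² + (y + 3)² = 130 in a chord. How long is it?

Substitute y = −x − 9:
2x² + 28x − 30 = 0  ⟹  x² + 14x − 15 = 0
x = 1 or x = −15, giving (1, −10) and (−15, 6).
|(1, −10) − (−15, 6)| = √((16)² + (−16)²) = 16√2.

16√2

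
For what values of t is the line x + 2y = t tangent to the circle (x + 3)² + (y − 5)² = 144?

Tangency holds when the distance from the centre (−3, 5) to the line equals the radius 12:
|1·(−3) + 2·5 − t| / √5 = 12
|t − (7)| = 12√5.

t = 7 ± 12√5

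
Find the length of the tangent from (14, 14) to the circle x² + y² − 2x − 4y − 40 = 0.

The centre is (1, 2) and r = 3√5. The square of the distance from P to the centre is 169 + 144 = 313.
Power of the point: PT² = |PO|² − r² = 268, so PT = 2√67.

2√67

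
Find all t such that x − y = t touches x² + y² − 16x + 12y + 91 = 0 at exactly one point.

The line touches the circle iff its distance from (8, −6) is 3:
|1·8 − 1·(−6) − t| / √2 = 3
|t − (14)| = 3√2.

t = 14 ± 3√2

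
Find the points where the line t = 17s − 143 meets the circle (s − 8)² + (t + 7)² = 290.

Substitute t = 17s − 143:
290s² − 4640s + 18270 = 0  ⟹  s² − 16s + 63 = 0
s = 9 or s = 7, giving (9, 10) and (7, −24).

(7, −24) and (9, 10)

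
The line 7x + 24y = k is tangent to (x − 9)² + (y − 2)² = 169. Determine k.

k = −214 or k = 436

The line touches the circle iff its distance from (9, 2) is 13:
|7·9 + 24·2 − k| / √625 = 13
|k − (111)| = 13·25, so k = 436 or k = −214.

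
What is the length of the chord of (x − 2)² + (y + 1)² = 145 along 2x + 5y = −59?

2√29

From the line, y = (−59 − 2x)/5. Substituting:
29x² + 116x − 609 = 0  ⟹  x² + 4x − 21 = 0
x = 3 or x = −7, giving (3, −13) and (−7, −9).
Chord length = distance between (3, −13) and (−7, −9) = √116 = 2√29.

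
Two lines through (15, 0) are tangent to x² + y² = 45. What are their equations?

A line y − (0) = m(x − (15)) is tangent when its distance from (0, 0) is 3√5:
[m·(−15) − (0)]² = 45(m² + 1)
4m² − 1 = 0, so m = 1/2 or m = −1/2.
Through (15, 0) these give x − 2y = 15 and x + 2y = 15.

x − 2y = 15 and x + 2y = 15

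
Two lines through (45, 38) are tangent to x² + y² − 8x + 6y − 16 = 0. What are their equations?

Let a tangent through (45, 38) have slope m. Its distance from (4, −3) must equal √41:
[m·(−41) − (−41)]² = 41(m² + 1)
20m² − 41m + 20 = 0, so m = 4/5 or m = 5/4.
With m = 4/5: 4x − 5y = −10. With m = 5/4: 5x − 4y = 73.

4x − 5y = −10 and 5x − 4y = 73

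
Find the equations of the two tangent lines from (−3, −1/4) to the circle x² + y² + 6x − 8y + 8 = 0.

A line y − (−1/4) = m(x − (−3)) is tangent when its distance from (−3, 4) is √17:
(0m − (17/4))² = 17(m² + 1)
16m² − 1 = 0, so m = −1/4 or m = 1/4.
With m = −1/4: x + 4y = −4. With m = 1/4: x − 4y = −2.

x + 4y = −4 and x − 4y = −2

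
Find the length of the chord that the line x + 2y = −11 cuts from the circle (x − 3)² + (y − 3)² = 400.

16√5

The distance from (3, 3) to the line is 20/√5, and r² = 400.
Chord = 2√(r² − d²) = 2·√(320) = 16√5.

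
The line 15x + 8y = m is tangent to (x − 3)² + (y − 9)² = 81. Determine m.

The line touches the circle iff its distance from (3, 9) is 9:
|15·3 + 8·9 − m| / √289 = 9
|m − (117)| = 9·17, so m = 270 or m = −36.

m = −36 or m = 270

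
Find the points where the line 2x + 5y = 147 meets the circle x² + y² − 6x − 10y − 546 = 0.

(1, 29) and (21, 21)

From the line, y = (147 − 2x)/5. Substituting:
29x² − 638x + 609 = 0  ⟹  x² − 22x + 21 = 0
x = 21 or x = 1, giving (21, 21) and (1, 29).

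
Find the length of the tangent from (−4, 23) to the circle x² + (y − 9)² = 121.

The centre is (0, 9) and r = 11. The square of the distance from P to the centre is 16 + 196 = 212.
The tangent meets the radius at right angles, so tangent² = |PO|² − r² = 212 − 121 = 91.

√91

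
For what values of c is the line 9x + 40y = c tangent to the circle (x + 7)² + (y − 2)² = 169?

c = −516 or c = 550

Tangency holds when the distance from the centre (−7, 2) to the line equals the radius 13:
|9·(−7) + 40·2 − c| / √1681 = 13
|c − (17)| = 13·41, so c = 550 or c = −516.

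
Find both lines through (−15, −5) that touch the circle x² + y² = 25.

3x − 4y = −25 and y = −5

A line y − (−5) = m(x − (−15)) is tangent when its distance from (0, 0) is 5:
[m·(15) − (5)]² = 25(m² + 1)
4m² − 3m = 0, so m = 3/4 or m = 0.
Through (−15, −5) these give 3x − 4y = −25 and y = −5.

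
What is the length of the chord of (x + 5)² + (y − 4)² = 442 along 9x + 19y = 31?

The distance from (−5, 4) to the line is 0/√442, and r² = 442.
Chord = 2√(r² − d²) = 2·√(442) = 2√442.

2√442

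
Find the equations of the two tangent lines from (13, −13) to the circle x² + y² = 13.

2x + 3y = −13 and 3x + 2y = 13

Let a tangent through (13, −13) have slope m. Its distance from (0, 0) must equal √13:
[m·(−13) − (13)]² = 13(m² + 1)
6m² + 13m + 6 = 0, so m = −2/3 or m = −3/2.
Through (13, −13) these give 2x + 3y = −13 and 3x + 2y = 13.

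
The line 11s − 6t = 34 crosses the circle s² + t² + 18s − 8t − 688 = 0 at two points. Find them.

(−10, −24) and (14, 20)

Express t = (−34 + 11s)/6 and substitute into the circle:
157s² − 628s − 21980 = 0  ⟹  s² − 4s − 140 = 0
s = 14 or s = −10, giving (14, 20) and (−10, −24).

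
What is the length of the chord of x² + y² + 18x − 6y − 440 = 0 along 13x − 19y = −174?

2√530

The distance from (−9, 3) to the line is 0/√530, and r² = 530.
Chord = 2√(r² − d²) = 2·√(530) = 2√530.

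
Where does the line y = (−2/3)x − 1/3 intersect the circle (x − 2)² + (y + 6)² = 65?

Express y = (−1 − 2x)/3 and substitute into the circle:
13x² − 104x − 260 = 0  ⟹  x² − 8x − 20 = 0
x = 10 or x = −2, giving (10, −7) and (−2, 1).

(−2, 1) and (10, −7)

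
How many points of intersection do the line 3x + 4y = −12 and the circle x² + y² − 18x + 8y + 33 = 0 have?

2

Substituting the line into the circle gives 25x² − 312x + 288 = 0.
Discriminant = (−312)² − 4·25·(288) = 68544 > 0.
Two real roots: the line is a secant.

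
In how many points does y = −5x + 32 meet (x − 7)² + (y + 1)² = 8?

2

Substituting the line into the circle gives 26x² − 344x + 1130 = 0.
Discriminant = (−344)² − 4·26·(1130) = 816 > 0.
Two real roots: the line is a secant.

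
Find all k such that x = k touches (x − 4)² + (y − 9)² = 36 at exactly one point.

For a tangent, require d(centre, line) = r = 6.
|1·4 + 0·9 − k| / √1 = 6
|k − (4)| = 6, so k = 10 or k = −2.

k = −2 or k = 10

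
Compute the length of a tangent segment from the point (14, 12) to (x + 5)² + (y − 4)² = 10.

Centre (−5, 4), r² = 10. |PO|² = (19)² + (8)² = 425.
By the tangent–radius right angle, tangent length = √(|PO|² − r²) = √415.

√415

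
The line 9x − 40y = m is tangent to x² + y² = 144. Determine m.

For a tangent, require d(centre, line) = r = 12.
|9·0 − 40·0 − m| / √1681 = 12
|m| = 12·41, so m = 492 or m = −492.

m = −492 or m = 492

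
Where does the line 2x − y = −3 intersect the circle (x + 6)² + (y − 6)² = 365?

Express y = 2x + 3 and substitute into the circle:
5x² − 320 = 0  ⟹  x² − 64 = 0
x = 8 or x = −8, giving (8, 19) and (−8, −13).

(−8, −13) and (8, 19)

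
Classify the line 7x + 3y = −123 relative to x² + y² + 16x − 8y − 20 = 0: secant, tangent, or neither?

neither

Substituting the line into the circle gives 58x² + 2034x + 17901 = 0.
Discriminant = (2034)² − 4·58·(17901) = −15876 < 0.
No real roots: the line does not meet the circle.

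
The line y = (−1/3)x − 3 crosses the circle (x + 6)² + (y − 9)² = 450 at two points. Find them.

From the line, y = (−9 − x)/3. Substituting:
10x² + 180x − 2430 = 0  ⟹  x² + 18x − 243 = 0
x = 9 or x = −27, giving (9, −6) and (−27, 6).

(−27, 6) and (9, −6)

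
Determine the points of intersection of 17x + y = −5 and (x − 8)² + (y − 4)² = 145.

Express y = −17x − 5 and substitute into the circle:
290x² + 290x = 0  ⟹  x² + x = 0
x = 0 or x = −1, giving (0, −5) and (−1, 12).

(−1, 12) and (0, −5)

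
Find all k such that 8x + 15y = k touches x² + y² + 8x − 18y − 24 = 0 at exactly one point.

For a tangent, require d(centre, line) = r = 11.
|8·(−4) + 15·9 − k| / √289 = 11
|k − (103)| = 11·17, so k = 290 or k = −84.

k = −84 or k = 290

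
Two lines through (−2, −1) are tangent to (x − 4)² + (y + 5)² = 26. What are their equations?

Let a tangent through (−2, −1) have slope m. Its distance from (4, −5) must equal √26:
[m·(6) − (−4)]² = 26(m² + 1)
5m² + 24m − 5 = 0, so m = 1/5 or m = −5.
Through (−2, −1) these give x − 5y = 3 and 5x + y = −11.

x − 5y = 3 and 5x + y = −11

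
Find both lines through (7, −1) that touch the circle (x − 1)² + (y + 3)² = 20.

x + 2y = 5 and 2x − y = 15

A line y − (−1) = m(x − (7)) is tangent when its distance from (1, −3) is 2√5:
(−6m − (−2))² = 20(m² + 1)
2m² − 3m − 2 = 0, so m = −1/2 or m = 2.
Through (7, −1) these give x + 2y = 5 and 2x − y = 15.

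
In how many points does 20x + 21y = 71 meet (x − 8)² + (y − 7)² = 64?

0

Substituting the line into the circle gives 841x² − 4016x + 5776 = 0.
Discriminant = (−4016)² − 4·841·(5776) = −3302208 < 0.
No real roots: the line does not meet the circle.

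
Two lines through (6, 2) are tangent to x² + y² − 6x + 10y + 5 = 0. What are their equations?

Write the tangent as mx − y + (2 − m·(6)) = 0 and set its distance from the centre to √29:
(−3m − (−7))² = 29(m² + 1)
10m² + 21m − 10 = 0, so m = 2/5 or m = −5/2.
Through (6, 2) these give 2x − 5y = 2 and 5x + 2y = 34.

2x − 5y = 2 and 5x + 2y = 34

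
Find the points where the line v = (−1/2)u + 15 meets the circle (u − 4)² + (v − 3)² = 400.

Substitute v = (30 − u)/2:
5u² − 80u − 960 = 0  ⟹  u² − 16u − 192 = 0
u = 24 or u = −8, giving (24, 3) and (−8, 19).

(−8, 19) and (24, 3)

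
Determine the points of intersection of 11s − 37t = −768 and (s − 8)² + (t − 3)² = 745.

Substitute t = (768 + 11s)/37:
1490s² − 7450s − 500640 = 0  ⟹  s² − 5s − 336 = 0
s = 21 or s = −16, giving (21, 27) and (−16, 16).

(−16, 16) and (21, 27)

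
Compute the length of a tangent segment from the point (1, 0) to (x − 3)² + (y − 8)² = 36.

4√2

Centre (3, 8), r² = 36. |PO|² = (−2)² + (−8)² = 68.
By the tangent–radius right angle, tangent length = √(|PO|² − r²) = √32 = 4√2.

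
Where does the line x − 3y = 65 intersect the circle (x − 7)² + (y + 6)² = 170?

(8, −19) and (14, −17)

Express y = (−65 + x)/3 and substitute into the circle:
10x² − 220x + 1120 = 0  ⟹  x² − 22x + 112 = 0
x = 14 or x = 8, giving (14, −17) and (8, −19).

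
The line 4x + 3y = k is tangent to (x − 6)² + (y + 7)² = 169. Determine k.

The line touches the circle iff its distance from (6, −7) is 13:
|4·6 + 3·(−7) − k| / √25 = 13
|k − (3)| = 13·5, so k = 68 or k = −62.

k = −62 or k = 68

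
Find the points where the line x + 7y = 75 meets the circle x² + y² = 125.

(−2, 11) and (5, 10)

Substitute y = (75 − x)/7:
50x² − 150x − 500 = 0  ⟹  x² − 3x − 10 = 0
x = 5 or x = −2, giving (5, 10) and (−2, 11).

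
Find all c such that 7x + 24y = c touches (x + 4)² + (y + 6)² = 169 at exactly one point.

c = −497 or c = 153

The line touches the circle iff its distance from (−4, −6) is 13:
|7·(−4) + 24·(−6) − c| / √625 = 13
|c − (−172)| = 13·25, so c = 153 or c = −497.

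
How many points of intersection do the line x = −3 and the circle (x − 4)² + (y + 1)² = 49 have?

Centre (4, −1), r² = 49. Distance² from centre to line = (7)² = 49.
Since d² = r², the line is tangent.

1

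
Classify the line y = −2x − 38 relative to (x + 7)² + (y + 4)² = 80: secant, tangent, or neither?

tangent

Substituting the line into the circle gives 5x² + 150x + 1125 = 0.
Discriminant = (150)² − 4·5·(1125) = 0.
A repeated root: the line is tangent.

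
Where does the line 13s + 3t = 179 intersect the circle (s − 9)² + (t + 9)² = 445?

(11, 12) and (20, −27)

Express t = (179 − 13s)/3 and substitute into the circle:
178s² − 5518s + 39160 = 0  ⟹  s² − 31s + 220 = 0
s = 20 or s = 11, giving (20, −27) and (11, 12).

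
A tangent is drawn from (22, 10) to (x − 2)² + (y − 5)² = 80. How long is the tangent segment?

With centre O = (2, 5), |OP|² = 425 and r² = 80.
The tangent meets the radius at right angles, so tangent² = |PO|² − r² = 425 − 80 = 345.

√345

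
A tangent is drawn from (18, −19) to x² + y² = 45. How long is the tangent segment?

8√10

With centre O = (0, 0), |OP|² = 685 and r² = 45.
By the tangent–radius right angle, tangent length = √(|PO|² − r²) = √640 = 8√10.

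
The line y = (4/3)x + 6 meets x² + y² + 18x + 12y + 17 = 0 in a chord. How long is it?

Centre (−9, −6), r² = 100. Perpendicular distance d from centre to line = |0| / √25 = 0/√25.
Chord = 2√(r² − d²) = 2·√(100) = 20.

20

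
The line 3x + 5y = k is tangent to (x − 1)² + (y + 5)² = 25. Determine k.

k = −22 ± 5√34

For a tangent, require d(centre, line) = r = 5.
|3·1 + 5·(−5) − k| / √34 = 5
|k − (−22)| = 5√34.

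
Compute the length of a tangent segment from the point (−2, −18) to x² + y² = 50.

Centre (0, 0), r² = 50. |PO|² = (−2)² + (−18)² = 328.
Power of the point: PT² = |PO|² − r² = 278, so PT = √278.

√278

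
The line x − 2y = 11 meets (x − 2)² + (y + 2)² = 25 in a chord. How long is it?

4√5

Centre (2, −2), r² = 25. Perpendicular distance d from centre to line = |−5| / √5 = 5/√5.
Half the chord is √(r² − d²) = √(20), so the full chord is 4√5.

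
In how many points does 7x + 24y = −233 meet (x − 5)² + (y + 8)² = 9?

Substituting the line into the circle gives 625x² − 5186x + 10897 = 0.
Discriminant = (−5186)² − 4·625·(10897) = −347904 < 0.
No real roots: the line does not meet the circle.

0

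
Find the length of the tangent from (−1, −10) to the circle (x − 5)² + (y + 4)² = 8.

8

With centre O = (5, −4), |OP|² = 72 and r² = 8.
Power of the point: PT² = |PO|² − r² = 64, so PT = 8.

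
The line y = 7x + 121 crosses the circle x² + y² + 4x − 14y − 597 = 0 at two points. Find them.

(−19, −12) and (−13, 30)

Substitute y = 7x + 121:
50x² + 1600x + 12350 = 0  ⟹  x² + 32x + 247 = 0
x = −13 or x = −19, giving (−13, 30) and (−19, −12).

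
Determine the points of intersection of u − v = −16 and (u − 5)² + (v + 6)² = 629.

(−20, −4) and (3, 19)

Express v = u + 16 and substitute into the circle:
2u² + 34u − 120 = 0  ⟹  u² + 17u − 60 = 0
u = 3 or u = −20, giving (3, 19) and (−20, −4).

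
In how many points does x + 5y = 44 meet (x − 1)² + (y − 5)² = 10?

0

Substituting the line into the circle gives 26x² − 88x + 136 = 0.
Discriminant = (−88)² − 4·26·(136) = −6400 < 0.
No real roots: the line does not meet the circle.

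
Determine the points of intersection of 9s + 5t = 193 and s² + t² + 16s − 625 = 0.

Express t = (193 − 9s)/5 and substitute into the circle:
106s² − 3074s + 21624 = 0  ⟹  s² − 29s + 204 = 0
s = 17 or s = 12, giving (17, 8) and (12, 17).

(12, 17) and (17, 8)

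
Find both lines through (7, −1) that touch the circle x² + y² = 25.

3x − 4y = 25 and 4x + 3y = 25

Let a tangent through (7, −1) have slope m. Its distance from (0, 0) must equal 5:
[m·(−7) − (1)]² = 25(m² + 1)
12m² + 7m − 12 = 0, so m = 3/4 or m = −4/3.
With m = 3/4: 3x − 4y = 25. With m = −4/3: 4x + 3y = 25.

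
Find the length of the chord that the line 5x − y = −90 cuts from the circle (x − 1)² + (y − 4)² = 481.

5√26

Express y = 5x + 90 and substitute into the circle:
26x² + 858x + 6916 = 0  ⟹  x² + 33x + 266 = 0
x = −14 or x = −19, giving (−14, 20) and (−19, −5).
|(−14, 20) − (−19, −5)| = √((5)² + (25)²) = 5√26.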